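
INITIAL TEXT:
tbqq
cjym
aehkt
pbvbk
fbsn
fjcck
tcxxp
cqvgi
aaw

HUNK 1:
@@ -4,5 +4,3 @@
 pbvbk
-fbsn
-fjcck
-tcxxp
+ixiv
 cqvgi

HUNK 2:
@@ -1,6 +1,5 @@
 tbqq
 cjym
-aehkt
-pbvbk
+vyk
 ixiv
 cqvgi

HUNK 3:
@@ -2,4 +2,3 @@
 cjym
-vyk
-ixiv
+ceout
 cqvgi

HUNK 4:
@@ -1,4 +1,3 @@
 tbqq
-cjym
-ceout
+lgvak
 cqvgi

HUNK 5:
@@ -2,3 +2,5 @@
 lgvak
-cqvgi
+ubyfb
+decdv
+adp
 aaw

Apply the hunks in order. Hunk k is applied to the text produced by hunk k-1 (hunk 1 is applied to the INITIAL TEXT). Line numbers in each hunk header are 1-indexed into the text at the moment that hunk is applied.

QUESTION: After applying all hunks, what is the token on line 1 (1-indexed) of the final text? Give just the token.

Answer: tbqq

Derivation:
Hunk 1: at line 4 remove [fbsn,fjcck,tcxxp] add [ixiv] -> 7 lines: tbqq cjym aehkt pbvbk ixiv cqvgi aaw
Hunk 2: at line 1 remove [aehkt,pbvbk] add [vyk] -> 6 lines: tbqq cjym vyk ixiv cqvgi aaw
Hunk 3: at line 2 remove [vyk,ixiv] add [ceout] -> 5 lines: tbqq cjym ceout cqvgi aaw
Hunk 4: at line 1 remove [cjym,ceout] add [lgvak] -> 4 lines: tbqq lgvak cqvgi aaw
Hunk 5: at line 2 remove [cqvgi] add [ubyfb,decdv,adp] -> 6 lines: tbqq lgvak ubyfb decdv adp aaw
Final line 1: tbqq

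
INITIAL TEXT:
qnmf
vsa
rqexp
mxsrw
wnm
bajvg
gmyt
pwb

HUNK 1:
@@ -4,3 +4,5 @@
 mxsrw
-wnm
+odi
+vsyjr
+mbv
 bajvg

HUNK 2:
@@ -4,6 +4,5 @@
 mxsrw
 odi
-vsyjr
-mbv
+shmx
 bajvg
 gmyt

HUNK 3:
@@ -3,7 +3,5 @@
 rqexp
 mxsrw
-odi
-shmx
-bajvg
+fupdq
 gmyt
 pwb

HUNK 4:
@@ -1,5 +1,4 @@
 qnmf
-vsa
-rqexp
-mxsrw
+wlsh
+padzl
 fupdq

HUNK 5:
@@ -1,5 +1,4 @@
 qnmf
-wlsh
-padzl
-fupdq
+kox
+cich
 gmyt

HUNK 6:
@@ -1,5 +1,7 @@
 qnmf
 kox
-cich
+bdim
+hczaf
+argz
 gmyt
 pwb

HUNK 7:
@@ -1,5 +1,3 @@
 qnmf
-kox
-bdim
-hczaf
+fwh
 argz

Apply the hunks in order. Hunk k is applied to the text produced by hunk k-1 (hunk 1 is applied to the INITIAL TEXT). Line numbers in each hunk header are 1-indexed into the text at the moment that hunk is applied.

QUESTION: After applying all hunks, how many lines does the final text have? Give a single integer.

Hunk 1: at line 4 remove [wnm] add [odi,vsyjr,mbv] -> 10 lines: qnmf vsa rqexp mxsrw odi vsyjr mbv bajvg gmyt pwb
Hunk 2: at line 4 remove [vsyjr,mbv] add [shmx] -> 9 lines: qnmf vsa rqexp mxsrw odi shmx bajvg gmyt pwb
Hunk 3: at line 3 remove [odi,shmx,bajvg] add [fupdq] -> 7 lines: qnmf vsa rqexp mxsrw fupdq gmyt pwb
Hunk 4: at line 1 remove [vsa,rqexp,mxsrw] add [wlsh,padzl] -> 6 lines: qnmf wlsh padzl fupdq gmyt pwb
Hunk 5: at line 1 remove [wlsh,padzl,fupdq] add [kox,cich] -> 5 lines: qnmf kox cich gmyt pwb
Hunk 6: at line 1 remove [cich] add [bdim,hczaf,argz] -> 7 lines: qnmf kox bdim hczaf argz gmyt pwb
Hunk 7: at line 1 remove [kox,bdim,hczaf] add [fwh] -> 5 lines: qnmf fwh argz gmyt pwb
Final line count: 5

Answer: 5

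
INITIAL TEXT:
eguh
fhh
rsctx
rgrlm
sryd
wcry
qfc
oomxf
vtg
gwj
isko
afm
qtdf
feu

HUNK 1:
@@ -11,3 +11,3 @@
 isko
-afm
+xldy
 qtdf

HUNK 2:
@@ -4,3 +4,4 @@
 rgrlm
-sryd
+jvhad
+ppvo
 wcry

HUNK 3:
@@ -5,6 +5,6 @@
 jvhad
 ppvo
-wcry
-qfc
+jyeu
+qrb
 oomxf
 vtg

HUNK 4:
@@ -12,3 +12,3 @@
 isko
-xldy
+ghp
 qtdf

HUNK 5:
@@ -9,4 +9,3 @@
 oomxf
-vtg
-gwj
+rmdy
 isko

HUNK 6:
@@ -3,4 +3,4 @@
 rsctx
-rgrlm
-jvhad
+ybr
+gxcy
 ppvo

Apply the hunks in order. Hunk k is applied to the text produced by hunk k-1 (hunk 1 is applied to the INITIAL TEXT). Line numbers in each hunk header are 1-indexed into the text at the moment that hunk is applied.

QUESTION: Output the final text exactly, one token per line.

Hunk 1: at line 11 remove [afm] add [xldy] -> 14 lines: eguh fhh rsctx rgrlm sryd wcry qfc oomxf vtg gwj isko xldy qtdf feu
Hunk 2: at line 4 remove [sryd] add [jvhad,ppvo] -> 15 lines: eguh fhh rsctx rgrlm jvhad ppvo wcry qfc oomxf vtg gwj isko xldy qtdf feu
Hunk 3: at line 5 remove [wcry,qfc] add [jyeu,qrb] -> 15 lines: eguh fhh rsctx rgrlm jvhad ppvo jyeu qrb oomxf vtg gwj isko xldy qtdf feu
Hunk 4: at line 12 remove [xldy] add [ghp] -> 15 lines: eguh fhh rsctx rgrlm jvhad ppvo jyeu qrb oomxf vtg gwj isko ghp qtdf feu
Hunk 5: at line 9 remove [vtg,gwj] add [rmdy] -> 14 lines: eguh fhh rsctx rgrlm jvhad ppvo jyeu qrb oomxf rmdy isko ghp qtdf feu
Hunk 6: at line 3 remove [rgrlm,jvhad] add [ybr,gxcy] -> 14 lines: eguh fhh rsctx ybr gxcy ppvo jyeu qrb oomxf rmdy isko ghp qtdf feu

Answer: eguh
fhh
rsctx
ybr
gxcy
ppvo
jyeu
qrb
oomxf
rmdy
isko
ghp
qtdf
feu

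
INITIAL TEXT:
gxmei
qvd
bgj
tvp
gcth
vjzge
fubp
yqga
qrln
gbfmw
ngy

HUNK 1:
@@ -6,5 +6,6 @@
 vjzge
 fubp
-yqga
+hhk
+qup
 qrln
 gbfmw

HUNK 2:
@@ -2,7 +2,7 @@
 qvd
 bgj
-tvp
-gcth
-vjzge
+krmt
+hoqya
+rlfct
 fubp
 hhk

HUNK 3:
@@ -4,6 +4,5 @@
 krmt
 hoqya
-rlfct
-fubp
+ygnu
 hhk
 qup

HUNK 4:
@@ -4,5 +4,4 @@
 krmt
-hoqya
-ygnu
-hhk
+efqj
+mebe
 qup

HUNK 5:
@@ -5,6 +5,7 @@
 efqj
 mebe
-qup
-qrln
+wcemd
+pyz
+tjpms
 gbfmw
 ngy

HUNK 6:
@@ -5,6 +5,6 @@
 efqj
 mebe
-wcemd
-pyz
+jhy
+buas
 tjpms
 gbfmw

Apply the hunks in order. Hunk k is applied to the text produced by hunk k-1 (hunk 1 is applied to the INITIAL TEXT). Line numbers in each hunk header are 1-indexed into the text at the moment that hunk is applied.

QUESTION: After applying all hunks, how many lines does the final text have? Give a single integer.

Answer: 11

Derivation:
Hunk 1: at line 6 remove [yqga] add [hhk,qup] -> 12 lines: gxmei qvd bgj tvp gcth vjzge fubp hhk qup qrln gbfmw ngy
Hunk 2: at line 2 remove [tvp,gcth,vjzge] add [krmt,hoqya,rlfct] -> 12 lines: gxmei qvd bgj krmt hoqya rlfct fubp hhk qup qrln gbfmw ngy
Hunk 3: at line 4 remove [rlfct,fubp] add [ygnu] -> 11 lines: gxmei qvd bgj krmt hoqya ygnu hhk qup qrln gbfmw ngy
Hunk 4: at line 4 remove [hoqya,ygnu,hhk] add [efqj,mebe] -> 10 lines: gxmei qvd bgj krmt efqj mebe qup qrln gbfmw ngy
Hunk 5: at line 5 remove [qup,qrln] add [wcemd,pyz,tjpms] -> 11 lines: gxmei qvd bgj krmt efqj mebe wcemd pyz tjpms gbfmw ngy
Hunk 6: at line 5 remove [wcemd,pyz] add [jhy,buas] -> 11 lines: gxmei qvd bgj krmt efqj mebe jhy buas tjpms gbfmw ngy
Final line count: 11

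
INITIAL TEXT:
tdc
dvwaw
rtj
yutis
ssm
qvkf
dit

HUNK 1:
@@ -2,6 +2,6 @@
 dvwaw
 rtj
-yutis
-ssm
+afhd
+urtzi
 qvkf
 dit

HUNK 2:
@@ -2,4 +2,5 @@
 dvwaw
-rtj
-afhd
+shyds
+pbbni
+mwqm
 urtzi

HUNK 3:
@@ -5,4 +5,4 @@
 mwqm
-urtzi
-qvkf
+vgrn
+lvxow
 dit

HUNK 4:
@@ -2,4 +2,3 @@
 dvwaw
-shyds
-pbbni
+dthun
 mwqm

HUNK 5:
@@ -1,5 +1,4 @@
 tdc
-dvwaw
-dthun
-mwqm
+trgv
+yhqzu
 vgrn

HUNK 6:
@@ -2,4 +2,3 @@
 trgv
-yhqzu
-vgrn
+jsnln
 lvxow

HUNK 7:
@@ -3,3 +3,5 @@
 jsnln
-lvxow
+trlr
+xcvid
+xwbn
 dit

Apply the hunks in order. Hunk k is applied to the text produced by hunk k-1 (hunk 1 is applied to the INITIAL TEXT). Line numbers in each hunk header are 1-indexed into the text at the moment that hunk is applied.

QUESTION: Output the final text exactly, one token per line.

Hunk 1: at line 2 remove [yutis,ssm] add [afhd,urtzi] -> 7 lines: tdc dvwaw rtj afhd urtzi qvkf dit
Hunk 2: at line 2 remove [rtj,afhd] add [shyds,pbbni,mwqm] -> 8 lines: tdc dvwaw shyds pbbni mwqm urtzi qvkf dit
Hunk 3: at line 5 remove [urtzi,qvkf] add [vgrn,lvxow] -> 8 lines: tdc dvwaw shyds pbbni mwqm vgrn lvxow dit
Hunk 4: at line 2 remove [shyds,pbbni] add [dthun] -> 7 lines: tdc dvwaw dthun mwqm vgrn lvxow dit
Hunk 5: at line 1 remove [dvwaw,dthun,mwqm] add [trgv,yhqzu] -> 6 lines: tdc trgv yhqzu vgrn lvxow dit
Hunk 6: at line 2 remove [yhqzu,vgrn] add [jsnln] -> 5 lines: tdc trgv jsnln lvxow dit
Hunk 7: at line 3 remove [lvxow] add [trlr,xcvid,xwbn] -> 7 lines: tdc trgv jsnln trlr xcvid xwbn dit

Answer: tdc
trgv
jsnln
trlr
xcvid
xwbn
dit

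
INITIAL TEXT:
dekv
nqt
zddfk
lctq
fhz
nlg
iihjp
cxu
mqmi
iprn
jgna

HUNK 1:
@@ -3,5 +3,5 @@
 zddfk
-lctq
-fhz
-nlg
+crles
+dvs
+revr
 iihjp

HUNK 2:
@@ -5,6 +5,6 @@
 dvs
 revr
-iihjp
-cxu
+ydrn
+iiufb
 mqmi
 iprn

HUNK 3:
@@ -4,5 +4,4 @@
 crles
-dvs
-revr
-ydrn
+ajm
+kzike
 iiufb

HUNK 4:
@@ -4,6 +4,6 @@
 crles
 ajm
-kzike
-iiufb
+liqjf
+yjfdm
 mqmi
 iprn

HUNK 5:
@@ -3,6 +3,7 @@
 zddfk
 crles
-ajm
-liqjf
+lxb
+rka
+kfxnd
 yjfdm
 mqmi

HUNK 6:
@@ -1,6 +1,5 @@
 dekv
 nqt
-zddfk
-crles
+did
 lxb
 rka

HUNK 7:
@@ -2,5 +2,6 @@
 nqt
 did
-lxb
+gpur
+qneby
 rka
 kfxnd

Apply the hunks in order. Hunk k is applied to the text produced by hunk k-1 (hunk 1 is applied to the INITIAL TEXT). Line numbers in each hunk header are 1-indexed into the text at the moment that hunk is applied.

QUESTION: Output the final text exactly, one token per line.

Answer: dekv
nqt
did
gpur
qneby
rka
kfxnd
yjfdm
mqmi
iprn
jgna

Derivation:
Hunk 1: at line 3 remove [lctq,fhz,nlg] add [crles,dvs,revr] -> 11 lines: dekv nqt zddfk crles dvs revr iihjp cxu mqmi iprn jgna
Hunk 2: at line 5 remove [iihjp,cxu] add [ydrn,iiufb] -> 11 lines: dekv nqt zddfk crles dvs revr ydrn iiufb mqmi iprn jgna
Hunk 3: at line 4 remove [dvs,revr,ydrn] add [ajm,kzike] -> 10 lines: dekv nqt zddfk crles ajm kzike iiufb mqmi iprn jgna
Hunk 4: at line 4 remove [kzike,iiufb] add [liqjf,yjfdm] -> 10 lines: dekv nqt zddfk crles ajm liqjf yjfdm mqmi iprn jgna
Hunk 5: at line 3 remove [ajm,liqjf] add [lxb,rka,kfxnd] -> 11 lines: dekv nqt zddfk crles lxb rka kfxnd yjfdm mqmi iprn jgna
Hunk 6: at line 1 remove [zddfk,crles] add [did] -> 10 lines: dekv nqt did lxb rka kfxnd yjfdm mqmi iprn jgna
Hunk 7: at line 2 remove [lxb] add [gpur,qneby] -> 11 lines: dekv nqt did gpur qneby rka kfxnd yjfdm mqmi iprn jgna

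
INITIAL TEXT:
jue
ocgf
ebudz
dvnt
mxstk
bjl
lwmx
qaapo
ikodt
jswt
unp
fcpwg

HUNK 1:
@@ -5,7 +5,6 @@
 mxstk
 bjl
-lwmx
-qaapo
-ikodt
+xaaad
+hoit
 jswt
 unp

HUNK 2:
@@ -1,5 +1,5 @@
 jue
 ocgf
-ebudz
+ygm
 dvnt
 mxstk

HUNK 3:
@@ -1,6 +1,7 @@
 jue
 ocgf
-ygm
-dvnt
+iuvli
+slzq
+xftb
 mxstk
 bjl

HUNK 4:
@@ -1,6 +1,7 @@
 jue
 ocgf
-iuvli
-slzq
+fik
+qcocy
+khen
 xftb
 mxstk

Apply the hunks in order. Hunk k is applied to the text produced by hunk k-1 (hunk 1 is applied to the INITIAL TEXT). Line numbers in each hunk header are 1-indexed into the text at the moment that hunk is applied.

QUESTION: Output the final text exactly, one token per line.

Hunk 1: at line 5 remove [lwmx,qaapo,ikodt] add [xaaad,hoit] -> 11 lines: jue ocgf ebudz dvnt mxstk bjl xaaad hoit jswt unp fcpwg
Hunk 2: at line 1 remove [ebudz] add [ygm] -> 11 lines: jue ocgf ygm dvnt mxstk bjl xaaad hoit jswt unp fcpwg
Hunk 3: at line 1 remove [ygm,dvnt] add [iuvli,slzq,xftb] -> 12 lines: jue ocgf iuvli slzq xftb mxstk bjl xaaad hoit jswt unp fcpwg
Hunk 4: at line 1 remove [iuvli,slzq] add [fik,qcocy,khen] -> 13 lines: jue ocgf fik qcocy khen xftb mxstk bjl xaaad hoit jswt unp fcpwg

Answer: jue
ocgf
fik
qcocy
khen
xftb
mxstk
bjl
xaaad
hoit
jswt
unp
fcpwg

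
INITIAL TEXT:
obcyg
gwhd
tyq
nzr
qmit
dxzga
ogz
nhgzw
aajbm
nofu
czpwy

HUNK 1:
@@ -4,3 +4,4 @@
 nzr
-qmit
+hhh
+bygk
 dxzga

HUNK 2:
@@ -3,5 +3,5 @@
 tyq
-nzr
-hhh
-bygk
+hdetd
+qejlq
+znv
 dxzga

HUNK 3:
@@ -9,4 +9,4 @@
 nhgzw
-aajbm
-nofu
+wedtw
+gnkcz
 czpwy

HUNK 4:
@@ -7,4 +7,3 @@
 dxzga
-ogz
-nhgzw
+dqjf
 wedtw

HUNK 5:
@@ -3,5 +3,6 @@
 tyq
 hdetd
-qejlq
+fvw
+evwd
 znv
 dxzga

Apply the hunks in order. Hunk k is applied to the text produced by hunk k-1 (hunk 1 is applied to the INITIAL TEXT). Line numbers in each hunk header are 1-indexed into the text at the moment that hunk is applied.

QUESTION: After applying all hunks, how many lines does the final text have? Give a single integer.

Hunk 1: at line 4 remove [qmit] add [hhh,bygk] -> 12 lines: obcyg gwhd tyq nzr hhh bygk dxzga ogz nhgzw aajbm nofu czpwy
Hunk 2: at line 3 remove [nzr,hhh,bygk] add [hdetd,qejlq,znv] -> 12 lines: obcyg gwhd tyq hdetd qejlq znv dxzga ogz nhgzw aajbm nofu czpwy
Hunk 3: at line 9 remove [aajbm,nofu] add [wedtw,gnkcz] -> 12 lines: obcyg gwhd tyq hdetd qejlq znv dxzga ogz nhgzw wedtw gnkcz czpwy
Hunk 4: at line 7 remove [ogz,nhgzw] add [dqjf] -> 11 lines: obcyg gwhd tyq hdetd qejlq znv dxzga dqjf wedtw gnkcz czpwy
Hunk 5: at line 3 remove [qejlq] add [fvw,evwd] -> 12 lines: obcyg gwhd tyq hdetd fvw evwd znv dxzga dqjf wedtw gnkcz czpwy
Final line count: 12

Answer: 12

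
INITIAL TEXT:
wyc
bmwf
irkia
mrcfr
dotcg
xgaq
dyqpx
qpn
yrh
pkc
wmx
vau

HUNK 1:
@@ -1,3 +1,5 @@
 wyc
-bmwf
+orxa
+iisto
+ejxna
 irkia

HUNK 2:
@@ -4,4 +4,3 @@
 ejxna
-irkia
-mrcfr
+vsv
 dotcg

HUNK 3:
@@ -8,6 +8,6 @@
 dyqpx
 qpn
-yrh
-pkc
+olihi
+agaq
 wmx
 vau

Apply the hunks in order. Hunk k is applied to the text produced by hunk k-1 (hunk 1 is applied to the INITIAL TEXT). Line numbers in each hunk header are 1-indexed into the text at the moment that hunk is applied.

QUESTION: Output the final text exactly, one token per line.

Answer: wyc
orxa
iisto
ejxna
vsv
dotcg
xgaq
dyqpx
qpn
olihi
agaq
wmx
vau

Derivation:
Hunk 1: at line 1 remove [bmwf] add [orxa,iisto,ejxna] -> 14 lines: wyc orxa iisto ejxna irkia mrcfr dotcg xgaq dyqpx qpn yrh pkc wmx vau
Hunk 2: at line 4 remove [irkia,mrcfr] add [vsv] -> 13 lines: wyc orxa iisto ejxna vsv dotcg xgaq dyqpx qpn yrh pkc wmx vau
Hunk 3: at line 8 remove [yrh,pkc] add [olihi,agaq] -> 13 lines: wyc orxa iisto ejxna vsv dotcg xgaq dyqpx qpn olihi agaq wmx vau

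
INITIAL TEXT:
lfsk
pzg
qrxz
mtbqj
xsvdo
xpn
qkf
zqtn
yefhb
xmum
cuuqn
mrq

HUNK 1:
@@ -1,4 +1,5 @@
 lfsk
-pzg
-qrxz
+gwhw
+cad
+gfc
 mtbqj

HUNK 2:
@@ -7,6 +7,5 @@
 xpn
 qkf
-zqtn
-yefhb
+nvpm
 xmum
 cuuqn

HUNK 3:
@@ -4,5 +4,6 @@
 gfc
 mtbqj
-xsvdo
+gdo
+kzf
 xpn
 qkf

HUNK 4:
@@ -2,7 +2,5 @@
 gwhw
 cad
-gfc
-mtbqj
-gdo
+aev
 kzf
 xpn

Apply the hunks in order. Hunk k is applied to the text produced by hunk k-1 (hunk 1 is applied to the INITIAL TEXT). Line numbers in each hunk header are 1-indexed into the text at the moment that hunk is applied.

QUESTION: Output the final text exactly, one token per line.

Answer: lfsk
gwhw
cad
aev
kzf
xpn
qkf
nvpm
xmum
cuuqn
mrq

Derivation:
Hunk 1: at line 1 remove [pzg,qrxz] add [gwhw,cad,gfc] -> 13 lines: lfsk gwhw cad gfc mtbqj xsvdo xpn qkf zqtn yefhb xmum cuuqn mrq
Hunk 2: at line 7 remove [zqtn,yefhb] add [nvpm] -> 12 lines: lfsk gwhw cad gfc mtbqj xsvdo xpn qkf nvpm xmum cuuqn mrq
Hunk 3: at line 4 remove [xsvdo] add [gdo,kzf] -> 13 lines: lfsk gwhw cad gfc mtbqj gdo kzf xpn qkf nvpm xmum cuuqn mrq
Hunk 4: at line 2 remove [gfc,mtbqj,gdo] add [aev] -> 11 lines: lfsk gwhw cad aev kzf xpn qkf nvpm xmum cuuqn mrq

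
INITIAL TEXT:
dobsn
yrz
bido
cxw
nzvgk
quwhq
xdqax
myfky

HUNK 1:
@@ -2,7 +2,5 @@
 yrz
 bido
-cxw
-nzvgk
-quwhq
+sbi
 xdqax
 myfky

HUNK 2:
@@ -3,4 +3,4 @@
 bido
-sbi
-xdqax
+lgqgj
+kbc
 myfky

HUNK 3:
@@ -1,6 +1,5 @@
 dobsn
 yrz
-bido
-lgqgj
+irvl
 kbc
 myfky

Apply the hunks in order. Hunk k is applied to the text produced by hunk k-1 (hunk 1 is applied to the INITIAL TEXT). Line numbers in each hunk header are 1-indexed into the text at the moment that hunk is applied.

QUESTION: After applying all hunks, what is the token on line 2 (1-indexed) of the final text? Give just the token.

Answer: yrz

Derivation:
Hunk 1: at line 2 remove [cxw,nzvgk,quwhq] add [sbi] -> 6 lines: dobsn yrz bido sbi xdqax myfky
Hunk 2: at line 3 remove [sbi,xdqax] add [lgqgj,kbc] -> 6 lines: dobsn yrz bido lgqgj kbc myfky
Hunk 3: at line 1 remove [bido,lgqgj] add [irvl] -> 5 lines: dobsn yrz irvl kbc myfky
Final line 2: yrz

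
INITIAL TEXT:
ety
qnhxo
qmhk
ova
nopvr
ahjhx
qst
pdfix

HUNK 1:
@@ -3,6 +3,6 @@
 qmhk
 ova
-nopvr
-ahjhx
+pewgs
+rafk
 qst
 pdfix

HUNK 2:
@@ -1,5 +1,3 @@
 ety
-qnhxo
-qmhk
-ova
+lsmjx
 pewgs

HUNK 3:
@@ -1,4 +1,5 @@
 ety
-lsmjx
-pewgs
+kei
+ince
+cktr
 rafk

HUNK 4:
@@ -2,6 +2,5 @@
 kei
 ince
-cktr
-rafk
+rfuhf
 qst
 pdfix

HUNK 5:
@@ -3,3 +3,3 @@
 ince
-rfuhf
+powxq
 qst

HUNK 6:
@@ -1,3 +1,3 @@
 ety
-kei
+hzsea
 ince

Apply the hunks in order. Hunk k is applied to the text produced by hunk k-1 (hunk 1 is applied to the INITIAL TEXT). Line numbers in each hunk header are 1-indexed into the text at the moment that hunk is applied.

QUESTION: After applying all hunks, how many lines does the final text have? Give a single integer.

Hunk 1: at line 3 remove [nopvr,ahjhx] add [pewgs,rafk] -> 8 lines: ety qnhxo qmhk ova pewgs rafk qst pdfix
Hunk 2: at line 1 remove [qnhxo,qmhk,ova] add [lsmjx] -> 6 lines: ety lsmjx pewgs rafk qst pdfix
Hunk 3: at line 1 remove [lsmjx,pewgs] add [kei,ince,cktr] -> 7 lines: ety kei ince cktr rafk qst pdfix
Hunk 4: at line 2 remove [cktr,rafk] add [rfuhf] -> 6 lines: ety kei ince rfuhf qst pdfix
Hunk 5: at line 3 remove [rfuhf] add [powxq] -> 6 lines: ety kei ince powxq qst pdfix
Hunk 6: at line 1 remove [kei] add [hzsea] -> 6 lines: ety hzsea ince powxq qst pdfix
Final line count: 6

Answer: 6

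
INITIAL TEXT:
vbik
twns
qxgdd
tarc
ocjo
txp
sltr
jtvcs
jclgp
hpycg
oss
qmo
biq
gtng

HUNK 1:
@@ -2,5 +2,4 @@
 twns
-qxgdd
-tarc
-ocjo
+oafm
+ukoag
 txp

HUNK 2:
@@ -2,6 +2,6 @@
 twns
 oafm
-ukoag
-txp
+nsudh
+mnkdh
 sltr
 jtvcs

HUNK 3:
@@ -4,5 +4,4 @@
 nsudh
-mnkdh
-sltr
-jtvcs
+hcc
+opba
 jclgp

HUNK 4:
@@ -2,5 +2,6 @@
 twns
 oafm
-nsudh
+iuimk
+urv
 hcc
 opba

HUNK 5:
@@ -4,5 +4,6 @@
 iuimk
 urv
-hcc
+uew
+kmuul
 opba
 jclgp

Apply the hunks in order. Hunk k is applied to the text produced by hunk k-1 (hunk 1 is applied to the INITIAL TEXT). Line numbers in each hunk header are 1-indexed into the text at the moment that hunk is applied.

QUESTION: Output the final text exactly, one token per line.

Hunk 1: at line 2 remove [qxgdd,tarc,ocjo] add [oafm,ukoag] -> 13 lines: vbik twns oafm ukoag txp sltr jtvcs jclgp hpycg oss qmo biq gtng
Hunk 2: at line 2 remove [ukoag,txp] add [nsudh,mnkdh] -> 13 lines: vbik twns oafm nsudh mnkdh sltr jtvcs jclgp hpycg oss qmo biq gtng
Hunk 3: at line 4 remove [mnkdh,sltr,jtvcs] add [hcc,opba] -> 12 lines: vbik twns oafm nsudh hcc opba jclgp hpycg oss qmo biq gtng
Hunk 4: at line 2 remove [nsudh] add [iuimk,urv] -> 13 lines: vbik twns oafm iuimk urv hcc opba jclgp hpycg oss qmo biq gtng
Hunk 5: at line 4 remove [hcc] add [uew,kmuul] -> 14 lines: vbik twns oafm iuimk urv uew kmuul opba jclgp hpycg oss qmo biq gtng

Answer: vbik
twns
oafm
iuimk
urv
uew
kmuul
opba
jclgp
hpycg
oss
qmo
biq
gtng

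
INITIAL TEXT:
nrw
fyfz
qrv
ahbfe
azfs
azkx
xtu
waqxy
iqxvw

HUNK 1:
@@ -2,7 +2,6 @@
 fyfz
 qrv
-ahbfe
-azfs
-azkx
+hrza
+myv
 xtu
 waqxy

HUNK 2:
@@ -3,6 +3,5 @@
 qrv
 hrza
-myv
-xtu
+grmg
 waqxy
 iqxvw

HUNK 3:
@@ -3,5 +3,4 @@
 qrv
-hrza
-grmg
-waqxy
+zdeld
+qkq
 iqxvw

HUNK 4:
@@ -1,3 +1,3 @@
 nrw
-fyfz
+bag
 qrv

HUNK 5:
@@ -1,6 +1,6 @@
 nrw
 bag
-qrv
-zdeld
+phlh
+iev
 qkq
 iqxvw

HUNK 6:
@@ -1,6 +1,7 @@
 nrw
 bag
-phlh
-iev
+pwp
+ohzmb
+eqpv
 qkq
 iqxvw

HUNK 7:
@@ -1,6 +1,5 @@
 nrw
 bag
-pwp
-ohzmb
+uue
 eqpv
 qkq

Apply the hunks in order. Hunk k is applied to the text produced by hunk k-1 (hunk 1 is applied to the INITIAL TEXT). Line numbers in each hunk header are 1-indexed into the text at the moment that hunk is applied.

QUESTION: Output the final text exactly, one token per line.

Answer: nrw
bag
uue
eqpv
qkq
iqxvw

Derivation:
Hunk 1: at line 2 remove [ahbfe,azfs,azkx] add [hrza,myv] -> 8 lines: nrw fyfz qrv hrza myv xtu waqxy iqxvw
Hunk 2: at line 3 remove [myv,xtu] add [grmg] -> 7 lines: nrw fyfz qrv hrza grmg waqxy iqxvw
Hunk 3: at line 3 remove [hrza,grmg,waqxy] add [zdeld,qkq] -> 6 lines: nrw fyfz qrv zdeld qkq iqxvw
Hunk 4: at line 1 remove [fyfz] add [bag] -> 6 lines: nrw bag qrv zdeld qkq iqxvw
Hunk 5: at line 1 remove [qrv,zdeld] add [phlh,iev] -> 6 lines: nrw bag phlh iev qkq iqxvw
Hunk 6: at line 1 remove [phlh,iev] add [pwp,ohzmb,eqpv] -> 7 lines: nrw bag pwp ohzmb eqpv qkq iqxvw
Hunk 7: at line 1 remove [pwp,ohzmb] add [uue] -> 6 lines: nrw bag uue eqpv qkq iqxvw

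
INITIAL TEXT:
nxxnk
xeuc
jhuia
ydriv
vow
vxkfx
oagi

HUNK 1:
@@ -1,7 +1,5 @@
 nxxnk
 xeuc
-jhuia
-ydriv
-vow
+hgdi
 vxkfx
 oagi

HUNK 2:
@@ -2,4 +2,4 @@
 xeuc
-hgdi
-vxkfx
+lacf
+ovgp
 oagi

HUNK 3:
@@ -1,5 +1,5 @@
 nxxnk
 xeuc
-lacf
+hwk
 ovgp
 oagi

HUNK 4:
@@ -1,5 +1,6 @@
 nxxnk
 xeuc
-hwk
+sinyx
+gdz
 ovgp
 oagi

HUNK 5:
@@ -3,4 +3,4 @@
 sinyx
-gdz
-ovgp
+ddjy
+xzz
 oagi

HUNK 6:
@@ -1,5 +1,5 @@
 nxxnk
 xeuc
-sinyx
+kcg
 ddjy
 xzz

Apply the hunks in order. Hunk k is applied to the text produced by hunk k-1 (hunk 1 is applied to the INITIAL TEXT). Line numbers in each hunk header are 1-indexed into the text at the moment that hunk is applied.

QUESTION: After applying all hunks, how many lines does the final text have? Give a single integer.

Hunk 1: at line 1 remove [jhuia,ydriv,vow] add [hgdi] -> 5 lines: nxxnk xeuc hgdi vxkfx oagi
Hunk 2: at line 2 remove [hgdi,vxkfx] add [lacf,ovgp] -> 5 lines: nxxnk xeuc lacf ovgp oagi
Hunk 3: at line 1 remove [lacf] add [hwk] -> 5 lines: nxxnk xeuc hwk ovgp oagi
Hunk 4: at line 1 remove [hwk] add [sinyx,gdz] -> 6 lines: nxxnk xeuc sinyx gdz ovgp oagi
Hunk 5: at line 3 remove [gdz,ovgp] add [ddjy,xzz] -> 6 lines: nxxnk xeuc sinyx ddjy xzz oagi
Hunk 6: at line 1 remove [sinyx] add [kcg] -> 6 lines: nxxnk xeuc kcg ddjy xzz oagi
Final line count: 6

Answer: 6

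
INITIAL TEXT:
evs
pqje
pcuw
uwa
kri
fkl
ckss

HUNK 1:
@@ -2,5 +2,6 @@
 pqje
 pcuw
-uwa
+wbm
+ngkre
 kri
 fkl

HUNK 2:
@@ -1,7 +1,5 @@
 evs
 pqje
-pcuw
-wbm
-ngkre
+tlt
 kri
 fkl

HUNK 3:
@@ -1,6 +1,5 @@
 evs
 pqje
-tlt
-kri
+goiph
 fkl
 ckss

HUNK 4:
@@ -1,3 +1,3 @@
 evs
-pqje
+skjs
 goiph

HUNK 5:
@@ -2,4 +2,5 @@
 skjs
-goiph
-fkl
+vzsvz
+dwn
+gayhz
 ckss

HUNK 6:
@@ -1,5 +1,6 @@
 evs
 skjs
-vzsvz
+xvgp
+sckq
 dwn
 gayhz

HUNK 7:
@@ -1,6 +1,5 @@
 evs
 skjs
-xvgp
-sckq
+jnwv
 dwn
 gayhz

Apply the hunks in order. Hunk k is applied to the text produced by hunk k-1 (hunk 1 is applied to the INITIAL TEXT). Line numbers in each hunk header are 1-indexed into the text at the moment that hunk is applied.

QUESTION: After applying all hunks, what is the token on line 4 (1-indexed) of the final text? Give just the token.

Hunk 1: at line 2 remove [uwa] add [wbm,ngkre] -> 8 lines: evs pqje pcuw wbm ngkre kri fkl ckss
Hunk 2: at line 1 remove [pcuw,wbm,ngkre] add [tlt] -> 6 lines: evs pqje tlt kri fkl ckss
Hunk 3: at line 1 remove [tlt,kri] add [goiph] -> 5 lines: evs pqje goiph fkl ckss
Hunk 4: at line 1 remove [pqje] add [skjs] -> 5 lines: evs skjs goiph fkl ckss
Hunk 5: at line 2 remove [goiph,fkl] add [vzsvz,dwn,gayhz] -> 6 lines: evs skjs vzsvz dwn gayhz ckss
Hunk 6: at line 1 remove [vzsvz] add [xvgp,sckq] -> 7 lines: evs skjs xvgp sckq dwn gayhz ckss
Hunk 7: at line 1 remove [xvgp,sckq] add [jnwv] -> 6 lines: evs skjs jnwv dwn gayhz ckss
Final line 4: dwn

Answer: dwn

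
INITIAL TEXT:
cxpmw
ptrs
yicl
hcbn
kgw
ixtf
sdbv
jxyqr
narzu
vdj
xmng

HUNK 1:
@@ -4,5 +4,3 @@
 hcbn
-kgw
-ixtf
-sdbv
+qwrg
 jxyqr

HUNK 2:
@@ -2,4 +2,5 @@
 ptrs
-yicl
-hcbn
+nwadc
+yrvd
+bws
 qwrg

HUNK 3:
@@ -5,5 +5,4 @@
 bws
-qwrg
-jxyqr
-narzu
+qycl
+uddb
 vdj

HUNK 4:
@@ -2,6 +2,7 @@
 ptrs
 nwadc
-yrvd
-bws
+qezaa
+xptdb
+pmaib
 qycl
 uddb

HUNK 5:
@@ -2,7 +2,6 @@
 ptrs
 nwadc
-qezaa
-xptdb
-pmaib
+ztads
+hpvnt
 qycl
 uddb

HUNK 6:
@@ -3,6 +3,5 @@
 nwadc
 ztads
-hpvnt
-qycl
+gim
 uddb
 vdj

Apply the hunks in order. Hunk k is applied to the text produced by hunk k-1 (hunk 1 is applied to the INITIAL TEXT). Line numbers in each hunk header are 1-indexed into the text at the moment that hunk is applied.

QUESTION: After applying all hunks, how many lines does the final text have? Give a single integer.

Hunk 1: at line 4 remove [kgw,ixtf,sdbv] add [qwrg] -> 9 lines: cxpmw ptrs yicl hcbn qwrg jxyqr narzu vdj xmng
Hunk 2: at line 2 remove [yicl,hcbn] add [nwadc,yrvd,bws] -> 10 lines: cxpmw ptrs nwadc yrvd bws qwrg jxyqr narzu vdj xmng
Hunk 3: at line 5 remove [qwrg,jxyqr,narzu] add [qycl,uddb] -> 9 lines: cxpmw ptrs nwadc yrvd bws qycl uddb vdj xmng
Hunk 4: at line 2 remove [yrvd,bws] add [qezaa,xptdb,pmaib] -> 10 lines: cxpmw ptrs nwadc qezaa xptdb pmaib qycl uddb vdj xmng
Hunk 5: at line 2 remove [qezaa,xptdb,pmaib] add [ztads,hpvnt] -> 9 lines: cxpmw ptrs nwadc ztads hpvnt qycl uddb vdj xmng
Hunk 6: at line 3 remove [hpvnt,qycl] add [gim] -> 8 lines: cxpmw ptrs nwadc ztads gim uddb vdj xmng
Final line count: 8

Answer: 8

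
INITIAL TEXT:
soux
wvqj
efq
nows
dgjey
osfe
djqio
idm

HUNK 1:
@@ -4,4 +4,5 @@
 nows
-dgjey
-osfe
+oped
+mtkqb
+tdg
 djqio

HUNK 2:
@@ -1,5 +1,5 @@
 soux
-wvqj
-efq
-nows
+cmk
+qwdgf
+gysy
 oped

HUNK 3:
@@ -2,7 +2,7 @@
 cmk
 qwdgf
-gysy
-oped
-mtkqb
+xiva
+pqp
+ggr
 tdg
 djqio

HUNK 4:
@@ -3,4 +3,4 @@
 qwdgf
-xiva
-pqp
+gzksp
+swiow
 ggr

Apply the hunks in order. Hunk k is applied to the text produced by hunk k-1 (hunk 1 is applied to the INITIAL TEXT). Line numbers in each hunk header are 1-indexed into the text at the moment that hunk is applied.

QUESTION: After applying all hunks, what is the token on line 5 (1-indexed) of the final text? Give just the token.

Hunk 1: at line 4 remove [dgjey,osfe] add [oped,mtkqb,tdg] -> 9 lines: soux wvqj efq nows oped mtkqb tdg djqio idm
Hunk 2: at line 1 remove [wvqj,efq,nows] add [cmk,qwdgf,gysy] -> 9 lines: soux cmk qwdgf gysy oped mtkqb tdg djqio idm
Hunk 3: at line 2 remove [gysy,oped,mtkqb] add [xiva,pqp,ggr] -> 9 lines: soux cmk qwdgf xiva pqp ggr tdg djqio idm
Hunk 4: at line 3 remove [xiva,pqp] add [gzksp,swiow] -> 9 lines: soux cmk qwdgf gzksp swiow ggr tdg djqio idm
Final line 5: swiow

Answer: swiow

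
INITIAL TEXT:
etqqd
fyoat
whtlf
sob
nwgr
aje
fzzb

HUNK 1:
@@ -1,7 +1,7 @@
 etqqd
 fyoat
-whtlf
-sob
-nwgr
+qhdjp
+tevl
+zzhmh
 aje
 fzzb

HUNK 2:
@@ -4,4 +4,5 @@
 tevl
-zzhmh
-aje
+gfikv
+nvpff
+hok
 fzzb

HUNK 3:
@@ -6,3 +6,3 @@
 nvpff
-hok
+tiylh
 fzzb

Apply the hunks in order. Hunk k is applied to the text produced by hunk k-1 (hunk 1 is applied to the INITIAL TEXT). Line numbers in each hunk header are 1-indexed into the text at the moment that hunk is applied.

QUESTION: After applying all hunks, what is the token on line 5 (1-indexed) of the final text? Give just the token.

Hunk 1: at line 1 remove [whtlf,sob,nwgr] add [qhdjp,tevl,zzhmh] -> 7 lines: etqqd fyoat qhdjp tevl zzhmh aje fzzb
Hunk 2: at line 4 remove [zzhmh,aje] add [gfikv,nvpff,hok] -> 8 lines: etqqd fyoat qhdjp tevl gfikv nvpff hok fzzb
Hunk 3: at line 6 remove [hok] add [tiylh] -> 8 lines: etqqd fyoat qhdjp tevl gfikv nvpff tiylh fzzb
Final line 5: gfikv

Answer: gfikv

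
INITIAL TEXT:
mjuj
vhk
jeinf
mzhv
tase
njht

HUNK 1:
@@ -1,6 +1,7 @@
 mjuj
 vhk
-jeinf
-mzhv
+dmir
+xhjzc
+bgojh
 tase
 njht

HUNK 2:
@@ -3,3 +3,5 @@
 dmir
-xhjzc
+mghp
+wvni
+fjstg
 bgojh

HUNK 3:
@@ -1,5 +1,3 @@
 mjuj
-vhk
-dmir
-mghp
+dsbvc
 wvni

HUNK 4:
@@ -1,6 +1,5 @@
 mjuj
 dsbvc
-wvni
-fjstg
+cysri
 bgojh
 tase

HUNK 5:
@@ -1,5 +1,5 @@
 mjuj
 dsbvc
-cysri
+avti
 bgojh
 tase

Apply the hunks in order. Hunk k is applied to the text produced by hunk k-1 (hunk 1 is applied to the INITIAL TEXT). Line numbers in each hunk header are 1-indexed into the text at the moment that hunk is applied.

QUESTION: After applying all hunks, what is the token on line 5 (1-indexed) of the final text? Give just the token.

Hunk 1: at line 1 remove [jeinf,mzhv] add [dmir,xhjzc,bgojh] -> 7 lines: mjuj vhk dmir xhjzc bgojh tase njht
Hunk 2: at line 3 remove [xhjzc] add [mghp,wvni,fjstg] -> 9 lines: mjuj vhk dmir mghp wvni fjstg bgojh tase njht
Hunk 3: at line 1 remove [vhk,dmir,mghp] add [dsbvc] -> 7 lines: mjuj dsbvc wvni fjstg bgojh tase njht
Hunk 4: at line 1 remove [wvni,fjstg] add [cysri] -> 6 lines: mjuj dsbvc cysri bgojh tase njht
Hunk 5: at line 1 remove [cysri] add [avti] -> 6 lines: mjuj dsbvc avti bgojh tase njht
Final line 5: tase

Answer: tase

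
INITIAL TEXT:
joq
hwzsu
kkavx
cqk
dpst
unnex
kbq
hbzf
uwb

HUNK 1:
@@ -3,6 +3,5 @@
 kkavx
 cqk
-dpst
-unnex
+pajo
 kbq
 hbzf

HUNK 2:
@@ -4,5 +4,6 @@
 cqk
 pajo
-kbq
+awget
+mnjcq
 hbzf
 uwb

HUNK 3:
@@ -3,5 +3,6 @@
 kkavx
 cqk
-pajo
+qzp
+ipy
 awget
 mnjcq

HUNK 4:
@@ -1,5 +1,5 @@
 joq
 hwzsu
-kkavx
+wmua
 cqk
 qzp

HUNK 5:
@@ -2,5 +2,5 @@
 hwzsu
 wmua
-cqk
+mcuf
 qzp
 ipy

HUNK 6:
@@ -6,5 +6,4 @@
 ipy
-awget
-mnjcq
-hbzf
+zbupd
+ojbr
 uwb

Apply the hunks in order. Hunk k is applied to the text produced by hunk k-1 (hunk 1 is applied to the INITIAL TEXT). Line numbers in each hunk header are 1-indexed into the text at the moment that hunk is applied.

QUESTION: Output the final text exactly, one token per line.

Hunk 1: at line 3 remove [dpst,unnex] add [pajo] -> 8 lines: joq hwzsu kkavx cqk pajo kbq hbzf uwb
Hunk 2: at line 4 remove [kbq] add [awget,mnjcq] -> 9 lines: joq hwzsu kkavx cqk pajo awget mnjcq hbzf uwb
Hunk 3: at line 3 remove [pajo] add [qzp,ipy] -> 10 lines: joq hwzsu kkavx cqk qzp ipy awget mnjcq hbzf uwb
Hunk 4: at line 1 remove [kkavx] add [wmua] -> 10 lines: joq hwzsu wmua cqk qzp ipy awget mnjcq hbzf uwb
Hunk 5: at line 2 remove [cqk] add [mcuf] -> 10 lines: joq hwzsu wmua mcuf qzp ipy awget mnjcq hbzf uwb
Hunk 6: at line 6 remove [awget,mnjcq,hbzf] add [zbupd,ojbr] -> 9 lines: joq hwzsu wmua mcuf qzp ipy zbupd ojbr uwb

Answer: joq
hwzsu
wmua
mcuf
qzp
ipy
zbupd
ojbr
uwb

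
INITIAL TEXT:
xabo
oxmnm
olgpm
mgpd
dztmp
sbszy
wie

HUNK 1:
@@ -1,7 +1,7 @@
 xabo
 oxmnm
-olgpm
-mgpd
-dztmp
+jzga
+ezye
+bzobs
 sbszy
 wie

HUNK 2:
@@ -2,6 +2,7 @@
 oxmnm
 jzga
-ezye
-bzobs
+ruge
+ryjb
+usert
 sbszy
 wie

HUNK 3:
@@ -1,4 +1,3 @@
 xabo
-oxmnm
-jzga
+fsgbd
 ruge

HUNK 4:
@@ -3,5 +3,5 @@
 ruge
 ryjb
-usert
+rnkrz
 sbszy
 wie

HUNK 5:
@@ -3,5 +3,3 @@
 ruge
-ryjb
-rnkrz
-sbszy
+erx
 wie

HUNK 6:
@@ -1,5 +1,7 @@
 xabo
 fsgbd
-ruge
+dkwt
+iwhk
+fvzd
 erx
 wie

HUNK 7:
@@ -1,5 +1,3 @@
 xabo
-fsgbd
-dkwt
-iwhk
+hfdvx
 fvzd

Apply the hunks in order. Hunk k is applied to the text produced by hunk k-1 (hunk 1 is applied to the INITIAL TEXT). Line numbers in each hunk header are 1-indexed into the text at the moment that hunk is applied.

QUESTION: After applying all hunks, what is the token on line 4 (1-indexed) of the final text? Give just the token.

Hunk 1: at line 1 remove [olgpm,mgpd,dztmp] add [jzga,ezye,bzobs] -> 7 lines: xabo oxmnm jzga ezye bzobs sbszy wie
Hunk 2: at line 2 remove [ezye,bzobs] add [ruge,ryjb,usert] -> 8 lines: xabo oxmnm jzga ruge ryjb usert sbszy wie
Hunk 3: at line 1 remove [oxmnm,jzga] add [fsgbd] -> 7 lines: xabo fsgbd ruge ryjb usert sbszy wie
Hunk 4: at line 3 remove [usert] add [rnkrz] -> 7 lines: xabo fsgbd ruge ryjb rnkrz sbszy wie
Hunk 5: at line 3 remove [ryjb,rnkrz,sbszy] add [erx] -> 5 lines: xabo fsgbd ruge erx wie
Hunk 6: at line 1 remove [ruge] add [dkwt,iwhk,fvzd] -> 7 lines: xabo fsgbd dkwt iwhk fvzd erx wie
Hunk 7: at line 1 remove [fsgbd,dkwt,iwhk] add [hfdvx] -> 5 lines: xabo hfdvx fvzd erx wie
Final line 4: erx

Answer: erx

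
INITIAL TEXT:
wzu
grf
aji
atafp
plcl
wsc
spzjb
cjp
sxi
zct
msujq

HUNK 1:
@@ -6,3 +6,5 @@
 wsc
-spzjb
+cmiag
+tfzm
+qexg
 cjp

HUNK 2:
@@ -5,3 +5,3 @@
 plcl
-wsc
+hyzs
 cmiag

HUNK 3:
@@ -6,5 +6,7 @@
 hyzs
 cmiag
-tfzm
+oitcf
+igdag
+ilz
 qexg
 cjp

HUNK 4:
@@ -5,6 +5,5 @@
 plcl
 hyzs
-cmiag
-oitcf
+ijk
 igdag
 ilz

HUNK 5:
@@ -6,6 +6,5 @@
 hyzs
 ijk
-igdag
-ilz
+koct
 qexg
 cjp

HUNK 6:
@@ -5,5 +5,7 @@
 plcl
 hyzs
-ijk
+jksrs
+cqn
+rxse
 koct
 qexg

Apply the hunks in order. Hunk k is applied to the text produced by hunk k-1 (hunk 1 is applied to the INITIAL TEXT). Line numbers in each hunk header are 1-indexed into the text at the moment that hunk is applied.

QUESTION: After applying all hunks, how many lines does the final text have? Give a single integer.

Hunk 1: at line 6 remove [spzjb] add [cmiag,tfzm,qexg] -> 13 lines: wzu grf aji atafp plcl wsc cmiag tfzm qexg cjp sxi zct msujq
Hunk 2: at line 5 remove [wsc] add [hyzs] -> 13 lines: wzu grf aji atafp plcl hyzs cmiag tfzm qexg cjp sxi zct msujq
Hunk 3: at line 6 remove [tfzm] add [oitcf,igdag,ilz] -> 15 lines: wzu grf aji atafp plcl hyzs cmiag oitcf igdag ilz qexg cjp sxi zct msujq
Hunk 4: at line 5 remove [cmiag,oitcf] add [ijk] -> 14 lines: wzu grf aji atafp plcl hyzs ijk igdag ilz qexg cjp sxi zct msujq
Hunk 5: at line 6 remove [igdag,ilz] add [koct] -> 13 lines: wzu grf aji atafp plcl hyzs ijk koct qexg cjp sxi zct msujq
Hunk 6: at line 5 remove [ijk] add [jksrs,cqn,rxse] -> 15 lines: wzu grf aji atafp plcl hyzs jksrs cqn rxse koct qexg cjp sxi zct msujq
Final line count: 15

Answer: 15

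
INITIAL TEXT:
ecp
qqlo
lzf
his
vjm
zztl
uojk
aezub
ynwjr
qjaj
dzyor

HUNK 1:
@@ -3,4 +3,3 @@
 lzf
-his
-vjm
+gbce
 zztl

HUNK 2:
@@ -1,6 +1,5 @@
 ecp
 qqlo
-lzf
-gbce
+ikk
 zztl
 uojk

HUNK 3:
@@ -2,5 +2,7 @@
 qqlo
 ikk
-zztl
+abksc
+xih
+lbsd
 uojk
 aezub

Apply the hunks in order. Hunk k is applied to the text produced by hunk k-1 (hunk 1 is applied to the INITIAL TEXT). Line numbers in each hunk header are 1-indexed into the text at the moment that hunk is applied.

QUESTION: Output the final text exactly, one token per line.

Hunk 1: at line 3 remove [his,vjm] add [gbce] -> 10 lines: ecp qqlo lzf gbce zztl uojk aezub ynwjr qjaj dzyor
Hunk 2: at line 1 remove [lzf,gbce] add [ikk] -> 9 lines: ecp qqlo ikk zztl uojk aezub ynwjr qjaj dzyor
Hunk 3: at line 2 remove [zztl] add [abksc,xih,lbsd] -> 11 lines: ecp qqlo ikk abksc xih lbsd uojk aezub ynwjr qjaj dzyor

Answer: ecp
qqlo
ikk
abksc
xih
lbsd
uojk
aezub
ynwjr
qjaj
dzyor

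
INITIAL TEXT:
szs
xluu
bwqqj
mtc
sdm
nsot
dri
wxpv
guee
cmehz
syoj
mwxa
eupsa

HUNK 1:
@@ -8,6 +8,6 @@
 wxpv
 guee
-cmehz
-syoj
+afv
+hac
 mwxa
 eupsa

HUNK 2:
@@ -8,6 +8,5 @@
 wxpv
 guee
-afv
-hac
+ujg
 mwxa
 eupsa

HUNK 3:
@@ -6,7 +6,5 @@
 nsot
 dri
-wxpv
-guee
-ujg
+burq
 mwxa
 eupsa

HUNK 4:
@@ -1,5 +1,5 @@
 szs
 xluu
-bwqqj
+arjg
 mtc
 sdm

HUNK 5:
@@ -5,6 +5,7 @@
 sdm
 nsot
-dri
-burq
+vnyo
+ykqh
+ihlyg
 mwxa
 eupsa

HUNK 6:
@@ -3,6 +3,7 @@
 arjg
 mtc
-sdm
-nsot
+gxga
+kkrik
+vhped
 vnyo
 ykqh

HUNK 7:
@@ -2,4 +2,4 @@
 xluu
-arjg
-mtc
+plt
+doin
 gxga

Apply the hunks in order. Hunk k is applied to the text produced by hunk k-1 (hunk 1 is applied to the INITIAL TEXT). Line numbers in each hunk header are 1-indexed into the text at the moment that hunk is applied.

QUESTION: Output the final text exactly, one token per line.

Answer: szs
xluu
plt
doin
gxga
kkrik
vhped
vnyo
ykqh
ihlyg
mwxa
eupsa

Derivation:
Hunk 1: at line 8 remove [cmehz,syoj] add [afv,hac] -> 13 lines: szs xluu bwqqj mtc sdm nsot dri wxpv guee afv hac mwxa eupsa
Hunk 2: at line 8 remove [afv,hac] add [ujg] -> 12 lines: szs xluu bwqqj mtc sdm nsot dri wxpv guee ujg mwxa eupsa
Hunk 3: at line 6 remove [wxpv,guee,ujg] add [burq] -> 10 lines: szs xluu bwqqj mtc sdm nsot dri burq mwxa eupsa
Hunk 4: at line 1 remove [bwqqj] add [arjg] -> 10 lines: szs xluu arjg mtc sdm nsot dri burq mwxa eupsa
Hunk 5: at line 5 remove [dri,burq] add [vnyo,ykqh,ihlyg] -> 11 lines: szs xluu arjg mtc sdm nsot vnyo ykqh ihlyg mwxa eupsa
Hunk 6: at line 3 remove [sdm,nsot] add [gxga,kkrik,vhped] -> 12 lines: szs xluu arjg mtc gxga kkrik vhped vnyo ykqh ihlyg mwxa eupsa
Hunk 7: at line 2 remove [arjg,mtc] add [plt,doin] -> 12 lines: szs xluu plt doin gxga kkrik vhped vnyo ykqh ihlyg mwxa eupsa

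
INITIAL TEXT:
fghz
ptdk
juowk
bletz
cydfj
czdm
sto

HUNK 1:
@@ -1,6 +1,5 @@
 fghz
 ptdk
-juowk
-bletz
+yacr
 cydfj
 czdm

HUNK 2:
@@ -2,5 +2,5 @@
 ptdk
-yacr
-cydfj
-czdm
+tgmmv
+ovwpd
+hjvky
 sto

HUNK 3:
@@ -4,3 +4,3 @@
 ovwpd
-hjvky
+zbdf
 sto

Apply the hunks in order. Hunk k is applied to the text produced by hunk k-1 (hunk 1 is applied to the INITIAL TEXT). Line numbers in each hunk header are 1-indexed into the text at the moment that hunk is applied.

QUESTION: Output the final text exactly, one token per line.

Hunk 1: at line 1 remove [juowk,bletz] add [yacr] -> 6 lines: fghz ptdk yacr cydfj czdm sto
Hunk 2: at line 2 remove [yacr,cydfj,czdm] add [tgmmv,ovwpd,hjvky] -> 6 lines: fghz ptdk tgmmv ovwpd hjvky sto
Hunk 3: at line 4 remove [hjvky] add [zbdf] -> 6 lines: fghz ptdk tgmmv ovwpd zbdf sto

Answer: fghz
ptdk
tgmmv
ovwpd
zbdf
sto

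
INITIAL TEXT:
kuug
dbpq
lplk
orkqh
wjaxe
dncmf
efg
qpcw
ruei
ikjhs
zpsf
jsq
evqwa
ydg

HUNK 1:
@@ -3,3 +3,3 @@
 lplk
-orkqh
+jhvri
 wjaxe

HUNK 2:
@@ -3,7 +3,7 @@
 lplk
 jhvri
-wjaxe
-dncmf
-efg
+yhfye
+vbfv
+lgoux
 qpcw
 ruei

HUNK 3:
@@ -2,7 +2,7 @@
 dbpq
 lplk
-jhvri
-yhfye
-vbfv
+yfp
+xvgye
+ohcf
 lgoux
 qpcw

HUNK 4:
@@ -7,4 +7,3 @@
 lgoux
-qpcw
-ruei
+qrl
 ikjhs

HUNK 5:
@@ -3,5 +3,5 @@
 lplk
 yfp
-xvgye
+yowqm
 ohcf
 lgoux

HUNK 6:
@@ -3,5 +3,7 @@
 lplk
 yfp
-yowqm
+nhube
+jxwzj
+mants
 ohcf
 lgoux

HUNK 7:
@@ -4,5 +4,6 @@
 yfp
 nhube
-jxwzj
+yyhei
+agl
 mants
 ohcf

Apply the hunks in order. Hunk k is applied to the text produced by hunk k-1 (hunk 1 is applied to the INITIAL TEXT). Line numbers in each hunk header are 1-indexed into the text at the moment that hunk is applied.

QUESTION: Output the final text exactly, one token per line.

Answer: kuug
dbpq
lplk
yfp
nhube
yyhei
agl
mants
ohcf
lgoux
qrl
ikjhs
zpsf
jsq
evqwa
ydg

Derivation:
Hunk 1: at line 3 remove [orkqh] add [jhvri] -> 14 lines: kuug dbpq lplk jhvri wjaxe dncmf efg qpcw ruei ikjhs zpsf jsq evqwa ydg
Hunk 2: at line 3 remove [wjaxe,dncmf,efg] add [yhfye,vbfv,lgoux] -> 14 lines: kuug dbpq lplk jhvri yhfye vbfv lgoux qpcw ruei ikjhs zpsf jsq evqwa ydg
Hunk 3: at line 2 remove [jhvri,yhfye,vbfv] add [yfp,xvgye,ohcf] -> 14 lines: kuug dbpq lplk yfp xvgye ohcf lgoux qpcw ruei ikjhs zpsf jsq evqwa ydg
Hunk 4: at line 7 remove [qpcw,ruei] add [qrl] -> 13 lines: kuug dbpq lplk yfp xvgye ohcf lgoux qrl ikjhs zpsf jsq evqwa ydg
Hunk 5: at line 3 remove [xvgye] add [yowqm] -> 13 lines: kuug dbpq lplk yfp yowqm ohcf lgoux qrl ikjhs zpsf jsq evqwa ydg
Hunk 6: at line 3 remove [yowqm] add [nhube,jxwzj,mants] -> 15 lines: kuug dbpq lplk yfp nhube jxwzj mants ohcf lgoux qrl ikjhs zpsf jsq evqwa ydg
Hunk 7: at line 4 remove [jxwzj] add [yyhei,agl] -> 16 lines: kuug dbpq lplk yfp nhube yyhei agl mants ohcf lgoux qrl ikjhs zpsf jsq evqwa ydg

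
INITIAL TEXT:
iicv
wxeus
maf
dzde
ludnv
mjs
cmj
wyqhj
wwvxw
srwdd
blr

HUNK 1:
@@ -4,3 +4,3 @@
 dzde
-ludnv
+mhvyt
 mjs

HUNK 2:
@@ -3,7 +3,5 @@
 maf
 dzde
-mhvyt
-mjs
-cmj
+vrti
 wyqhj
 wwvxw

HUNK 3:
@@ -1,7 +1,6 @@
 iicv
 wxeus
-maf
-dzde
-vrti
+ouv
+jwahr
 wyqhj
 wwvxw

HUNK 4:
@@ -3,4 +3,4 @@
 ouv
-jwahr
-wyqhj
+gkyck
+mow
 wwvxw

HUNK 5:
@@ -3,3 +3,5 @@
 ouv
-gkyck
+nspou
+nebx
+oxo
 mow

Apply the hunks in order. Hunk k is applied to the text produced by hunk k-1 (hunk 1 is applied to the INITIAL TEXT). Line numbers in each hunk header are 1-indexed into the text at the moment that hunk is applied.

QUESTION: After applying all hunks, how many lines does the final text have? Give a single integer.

Answer: 10

Derivation:
Hunk 1: at line 4 remove [ludnv] add [mhvyt] -> 11 lines: iicv wxeus maf dzde mhvyt mjs cmj wyqhj wwvxw srwdd blr
Hunk 2: at line 3 remove [mhvyt,mjs,cmj] add [vrti] -> 9 lines: iicv wxeus maf dzde vrti wyqhj wwvxw srwdd blr
Hunk 3: at line 1 remove [maf,dzde,vrti] add [ouv,jwahr] -> 8 lines: iicv wxeus ouv jwahr wyqhj wwvxw srwdd blr
Hunk 4: at line 3 remove [jwahr,wyqhj] add [gkyck,mow] -> 8 lines: iicv wxeus ouv gkyck mow wwvxw srwdd blr
Hunk 5: at line 3 remove [gkyck] add [nspou,nebx,oxo] -> 10 lines: iicv wxeus ouv nspou nebx oxo mow wwvxw srwdd blr
Final line count: 10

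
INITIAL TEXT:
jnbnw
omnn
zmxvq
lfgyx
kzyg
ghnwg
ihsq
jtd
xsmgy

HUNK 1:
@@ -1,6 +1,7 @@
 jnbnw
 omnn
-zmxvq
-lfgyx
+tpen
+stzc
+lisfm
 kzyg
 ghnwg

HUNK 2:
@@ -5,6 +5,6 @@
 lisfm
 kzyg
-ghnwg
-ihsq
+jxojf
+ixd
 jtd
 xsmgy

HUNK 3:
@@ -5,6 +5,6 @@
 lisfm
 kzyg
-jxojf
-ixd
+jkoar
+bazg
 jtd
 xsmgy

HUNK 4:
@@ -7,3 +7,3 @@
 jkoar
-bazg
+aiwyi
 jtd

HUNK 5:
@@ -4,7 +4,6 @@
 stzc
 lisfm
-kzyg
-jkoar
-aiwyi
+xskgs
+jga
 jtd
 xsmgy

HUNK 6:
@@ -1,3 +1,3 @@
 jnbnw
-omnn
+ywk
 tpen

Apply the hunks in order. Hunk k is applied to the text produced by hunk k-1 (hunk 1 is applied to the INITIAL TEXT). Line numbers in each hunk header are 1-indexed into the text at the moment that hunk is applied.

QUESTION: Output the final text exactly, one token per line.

Hunk 1: at line 1 remove [zmxvq,lfgyx] add [tpen,stzc,lisfm] -> 10 lines: jnbnw omnn tpen stzc lisfm kzyg ghnwg ihsq jtd xsmgy
Hunk 2: at line 5 remove [ghnwg,ihsq] add [jxojf,ixd] -> 10 lines: jnbnw omnn tpen stzc lisfm kzyg jxojf ixd jtd xsmgy
Hunk 3: at line 5 remove [jxojf,ixd] add [jkoar,bazg] -> 10 lines: jnbnw omnn tpen stzc lisfm kzyg jkoar bazg jtd xsmgy
Hunk 4: at line 7 remove [bazg] add [aiwyi] -> 10 lines: jnbnw omnn tpen stzc lisfm kzyg jkoar aiwyi jtd xsmgy
Hunk 5: at line 4 remove [kzyg,jkoar,aiwyi] add [xskgs,jga] -> 9 lines: jnbnw omnn tpen stzc lisfm xskgs jga jtd xsmgy
Hunk 6: at line 1 remove [omnn] add [ywk] -> 9 lines: jnbnw ywk tpen stzc lisfm xskgs jga jtd xsmgy

Answer: jnbnw
ywk
tpen
stzc
lisfm
xskgs
jga
jtd
xsmgy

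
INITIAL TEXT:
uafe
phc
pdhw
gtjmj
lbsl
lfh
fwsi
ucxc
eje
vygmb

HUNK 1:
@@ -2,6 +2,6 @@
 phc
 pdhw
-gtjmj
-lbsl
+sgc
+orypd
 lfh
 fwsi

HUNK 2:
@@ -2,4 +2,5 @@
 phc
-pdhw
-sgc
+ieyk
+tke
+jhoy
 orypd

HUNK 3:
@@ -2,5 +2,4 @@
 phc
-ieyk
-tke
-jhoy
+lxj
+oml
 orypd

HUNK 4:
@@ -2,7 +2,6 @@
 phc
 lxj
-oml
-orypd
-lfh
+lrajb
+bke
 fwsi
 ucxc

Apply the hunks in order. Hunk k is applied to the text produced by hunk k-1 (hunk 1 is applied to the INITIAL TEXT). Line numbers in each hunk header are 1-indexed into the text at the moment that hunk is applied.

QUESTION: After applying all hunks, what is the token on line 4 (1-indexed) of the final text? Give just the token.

Answer: lrajb

Derivation:
Hunk 1: at line 2 remove [gtjmj,lbsl] add [sgc,orypd] -> 10 lines: uafe phc pdhw sgc orypd lfh fwsi ucxc eje vygmb
Hunk 2: at line 2 remove [pdhw,sgc] add [ieyk,tke,jhoy] -> 11 lines: uafe phc ieyk tke jhoy orypd lfh fwsi ucxc eje vygmb
Hunk 3: at line 2 remove [ieyk,tke,jhoy] add [lxj,oml] -> 10 lines: uafe phc lxj oml orypd lfh fwsi ucxc eje vygmb
Hunk 4: at line 2 remove [oml,orypd,lfh] add [lrajb,bke] -> 9 lines: uafe phc lxj lrajb bke fwsi ucxc eje vygmb
Final line 4: lrajb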